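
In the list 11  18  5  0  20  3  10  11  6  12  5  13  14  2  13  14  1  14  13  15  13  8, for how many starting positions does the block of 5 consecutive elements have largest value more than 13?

15

[11, 18, 5, 0, 20] → max 20  > 13 ✓
[18, 5, 0, 20, 3] → max 20  > 13 ✓
[5, 0, 20, 3, 10] → max 20  > 13 ✓
[0, 20, 3, 10, 11] → max 20  > 13 ✓
[20, 3, 10, 11, 6] → max 20  > 13 ✓
[3, 10, 11, 6, 12] → max 12
[10, 11, 6, 12, 5] → max 12
[11, 6, 12, 5, 13] → max 13
[6, 12, 5, 13, 14] → max 14  > 13 ✓
[12, 5, 13, 14, 2] → max 14  > 13 ✓
[5, 13, 14, 2, 13] → max 14  > 13 ✓
[13, 14, 2, 13, 14] → max 14  > 13 ✓
[14, 2, 13, 14, 1] → max 14  > 13 ✓
[2, 13, 14, 1, 14] → max 14  > 13 ✓
[13, 14, 1, 14, 13] → max 14  > 13 ✓
[14, 1, 14, 13, 15] → max 15  > 13 ✓
[1, 14, 13, 15, 13] → max 15  > 13 ✓
[14, 13, 15, 13, 8] → max 15  > 13 ✓
15 windows satisfy the condition.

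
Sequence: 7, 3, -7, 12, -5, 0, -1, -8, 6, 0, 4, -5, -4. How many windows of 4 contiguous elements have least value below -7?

7 3 -7 12 → min -7
3 -7 12 -5 → min -7
-7 12 -5 0 → min -7
12 -5 0 -1 → min -5
-5 0 -1 -8 → min -8  < -7 ✓
0 -1 -8 6 → min -8  < -7 ✓
-1 -8 6 0 → min -8  < -7 ✓
-8 6 0 4 → min -8  < -7 ✓
6 0 4 -5 → min -5
0 4 -5 -4 → min -5
4 windows satisfy the condition.

4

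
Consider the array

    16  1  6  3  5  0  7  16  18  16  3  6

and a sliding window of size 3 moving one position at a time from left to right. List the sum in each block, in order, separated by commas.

23, 10, 14, 8, 12, 23, 41, 50, 37, 25

[16, 1, 6] → sum 23
[1, 6, 3] → sum 10
[6, 3, 5] → sum 14
[3, 5, 0] → sum 8
[5, 0, 7] → sum 12
[0, 7, 16] → sum 23
[7, 16, 18] → sum 41
[16, 18, 16] → sum 50
[18, 16, 3] → sum 37
[16, 3, 6] → sum 25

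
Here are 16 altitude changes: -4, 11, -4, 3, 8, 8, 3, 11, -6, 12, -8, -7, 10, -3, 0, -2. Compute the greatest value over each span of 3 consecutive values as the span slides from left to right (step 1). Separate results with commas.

[-4, 11, -4] → max 11
[11, -4, 3] → max 11
[-4, 3, 8] → max 8
[3, 8, 8] → max 8
[8, 8, 3] → max 8
[8, 3, 11] → max 11
[3, 11, -6] → max 11
[11, -6, 12] → max 12
[-6, 12, -8] → max 12
[12, -8, -7] → max 12
[-8, -7, 10] → max 10
[-7, 10, -3] → max 10
[10, -3, 0] → max 10
[-3, 0, -2] → max 0

11, 11, 8, 8, 8, 11, 11, 12, 12, 12, 10, 10, 10, 0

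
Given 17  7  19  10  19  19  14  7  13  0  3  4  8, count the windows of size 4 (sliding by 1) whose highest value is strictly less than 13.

1

17 7 19 10 → max 19
7 19 10 19 → max 19
19 10 19 19 → max 19
10 19 19 14 → max 19
19 19 14 7 → max 19
19 14 7 13 → max 19
14 7 13 0 → max 14
7 13 0 3 → max 13
13 0 3 4 → max 13
0 3 4 8 → max 8  < 13 ✓
1 window satisfy the condition.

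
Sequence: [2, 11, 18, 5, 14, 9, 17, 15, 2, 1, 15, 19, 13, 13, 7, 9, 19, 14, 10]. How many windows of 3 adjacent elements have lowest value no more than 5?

8

[2, 11, 18] → min 2  ≤ 5 ✓
[11, 18, 5] → min 5  ≤ 5 ✓
[18, 5, 14] → min 5  ≤ 5 ✓
[5, 14, 9] → min 5  ≤ 5 ✓
[14, 9, 17] → min 9
[9, 17, 15] → min 9
[17, 15, 2] → min 2  ≤ 5 ✓
[15, 2, 1] → min 1  ≤ 5 ✓
[2, 1, 15] → min 1  ≤ 5 ✓
[1, 15, 19] → min 1  ≤ 5 ✓
[15, 19, 13] → min 13
[19, 13, 13] → min 13
[13, 13, 7] → min 7
[13, 7, 9] → min 7
[7, 9, 19] → min 7
[9, 19, 14] → min 9
[19, 14, 10] → min 10
8 windows satisfy the condition.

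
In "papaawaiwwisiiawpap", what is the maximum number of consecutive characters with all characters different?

[p] len 1
[p, a] len 2
[a, p] len 2
[p, a] len 2
[a] len 1
[a, w] len 2
[w, a] len 2
[w, a, i] len 3
[a, i, w] len 3
[w] len 1
[w, i] len 2
[w, i, s] len 3
[s, i] len 2
[i] len 1
[i, a] len 2
[i, a, w] len 3
[i, a, w, p] len 4
[w, p, a] len 3
[a, p] len 2
Longest all-distinct length: 4.

4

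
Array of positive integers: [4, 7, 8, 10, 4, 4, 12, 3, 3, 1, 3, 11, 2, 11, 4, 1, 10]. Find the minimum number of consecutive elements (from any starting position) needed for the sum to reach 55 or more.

9

add 4: running sum 4 < 55
add 7: running sum 11 < 55
add 8: running sum 19 < 55
add 10: running sum 29 < 55
add 4: running sum 33 < 55
add 4: running sum 37 < 55
add 12: running sum 49 < 55
add 3: running sum 52 < 55
add 3: shortest ending here [4, 7, 8, 10, 4, 4, 12, 3, 3] sum 55, len 9
add 1: shortest ending here [4, 7, 8, 10, 4, 4, 12, 3, 3, 1] sum 56, len 10
add 3: shortest ending here [7, 8, 10, 4, 4, 12, 3, 3, 1, 3] sum 55, len 10
add 11: shortest ending here [8, 10, 4, 4, 12, 3, 3, 1, 3, 11] sum 59, len 10
add 2: shortest ending here [8, 10, 4, 4, 12, 3, 3, 1, 3, 11, 2] sum 61, len 11
add 11: shortest ending here [10, 4, 4, 12, 3, 3, 1, 3, 11, 2, 11] sum 64, len 11
add 4: shortest ending here [4, 4, 12, 3, 3, 1, 3, 11, 2, 11, 4] sum 58, len 11
add 1: shortest ending here [4, 12, 3, 3, 1, 3, 11, 2, 11, 4, 1] sum 55, len 11
add 10: shortest ending here [12, 3, 3, 1, 3, 11, 2, 11, 4, 1, 10] sum 61, len 11
Shortest qualifying length: 9.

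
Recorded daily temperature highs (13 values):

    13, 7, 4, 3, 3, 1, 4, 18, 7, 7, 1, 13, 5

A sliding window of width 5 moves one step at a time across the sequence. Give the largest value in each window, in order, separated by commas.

13, 7, 4, 18, 18, 18, 18, 18, 13

Sliding a size-5 window across the 13 values:
(13, 7, 4, 3, 3) → max 13
(7, 4, 3, 3, 1) → max 7
(4, 3, 3, 1, 4) → max 4
(3, 3, 1, 4, 18) → max 18
(3, 1, 4, 18, 7) → max 18
(1, 4, 18, 7, 7) → max 18
(4, 18, 7, 7, 1) → max 18
(18, 7, 7, 1, 13) → max 18
(7, 7, 1, 13, 5) → max 13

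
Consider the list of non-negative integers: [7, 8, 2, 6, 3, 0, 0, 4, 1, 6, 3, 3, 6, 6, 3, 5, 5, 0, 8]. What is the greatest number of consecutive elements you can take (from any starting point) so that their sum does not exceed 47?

14

add 7: [7] sum 7, len 1
add 8: [7, 8] sum 15, len 2
add 2: [7, 8, 2] sum 17, len 3
add 6: [7, 8, 2, 6] sum 23, len 4
add 3: [7, 8, 2, 6, 3] sum 26, len 5
add 0: [7, 8, 2, 6, 3, 0] sum 26, len 6
add 0: [7, 8, 2, 6, 3, 0, 0] sum 26, len 7
add 4: [7, 8, 2, 6, 3, 0, 0, 4] sum 30, len 8
add 1: [7, 8, 2, 6, 3, 0, 0, 4, 1] sum 31, len 9
add 6: [7, 8, 2, 6, 3, 0, 0, 4, 1, 6] sum 37, len 10
add 3: [7, 8, 2, 6, 3, 0, 0, 4, 1, 6, 3] sum 40, len 11
add 3: [7, 8, 2, 6, 3, 0, 0, 4, 1, 6, 3, 3] sum 43, len 12
add 6: [8, 2, 6, 3, 0, 0, 4, 1, 6, 3, 3, 6] sum 42, len 12
add 6: [2, 6, 3, 0, 0, 4, 1, 6, 3, 3, 6, 6] sum 40, len 12
add 3: [2, 6, 3, 0, 0, 4, 1, 6, 3, 3, 6, 6, 3] sum 43, len 13
add 5: [6, 3, 0, 0, 4, 1, 6, 3, 3, 6, 6, 3, 5] sum 46, len 13
add 5: [3, 0, 0, 4, 1, 6, 3, 3, 6, 6, 3, 5, 5] sum 45, len 13
add 0: [3, 0, 0, 4, 1, 6, 3, 3, 6, 6, 3, 5, 5, 0] sum 45, len 14
add 8: [1, 6, 3, 3, 6, 6, 3, 5, 5, 0, 8] sum 46, len 11
Longest length seen: 14.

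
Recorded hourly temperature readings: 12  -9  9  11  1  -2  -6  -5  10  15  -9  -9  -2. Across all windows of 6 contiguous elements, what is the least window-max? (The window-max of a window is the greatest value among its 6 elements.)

12 -9 9 11 1 -2 → max 12
-9 9 11 1 -2 -6 → max 11
9 11 1 -2 -6 -5 → max 11
11 1 -2 -6 -5 10 → max 11
1 -2 -6 -5 10 15 → max 15
-2 -6 -5 10 15 -9 → max 15
-6 -5 10 15 -9 -9 → max 15
-5 10 15 -9 -9 -2 → max 15
Least of these is 11.

11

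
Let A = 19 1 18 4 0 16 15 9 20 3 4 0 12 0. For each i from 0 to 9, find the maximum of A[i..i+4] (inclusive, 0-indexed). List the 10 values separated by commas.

19, 18, 18, 16, 20, 20, 20, 20, 20, 12

19 1 18 4 0 → max 19
1 18 4 0 16 → max 18
18 4 0 16 15 → max 18
4 0 16 15 9 → max 16
0 16 15 9 20 → max 20
16 15 9 20 3 → max 20
15 9 20 3 4 → max 20
9 20 3 4 0 → max 20
20 3 4 0 12 → max 20
3 4 0 12 0 → max 12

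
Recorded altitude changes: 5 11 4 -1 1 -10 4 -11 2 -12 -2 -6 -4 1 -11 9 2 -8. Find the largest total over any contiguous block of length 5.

20

[5, 11, 4, -1, 1] → sum 20
[11, 4, -1, 1, -10] → sum 5
[4, -1, 1, -10, 4] → sum -2
[-1, 1, -10, 4, -11] → sum -17
[1, -10, 4, -11, 2] → sum -14
[-10, 4, -11, 2, -12] → sum -27
[4, -11, 2, -12, -2] → sum -19
[-11, 2, -12, -2, -6] → sum -29
[2, -12, -2, -6, -4] → sum -22
[-12, -2, -6, -4, 1] → sum -23
[-2, -6, -4, 1, -11] → sum -22
[-6, -4, 1, -11, 9] → sum -11
[-4, 1, -11, 9, 2] → sum -3
[1, -11, 9, 2, -8] → sum -7
Largest of these is 20.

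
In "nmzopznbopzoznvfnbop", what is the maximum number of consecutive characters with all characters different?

6

[n] len 1
[n, m] len 2
[n, m, z] len 3
[n, m, z, o] len 4
[n, m, z, o, p] len 5
[o, p, z] len 3
[o, p, z, n] len 4
[o, p, z, n, b] len 5
[p, z, n, b, o] len 5
[z, n, b, o, p] len 5
[n, b, o, p, z] len 5
[p, z, o] len 3
[o, z] len 2
[o, z, n] len 3
[o, z, n, v] len 4
[o, z, n, v, f] len 5
[v, f, n] len 3
[v, f, n, b] len 4
[v, f, n, b, o] len 5
[v, f, n, b, o, p] len 6
Longest all-distinct length: 6.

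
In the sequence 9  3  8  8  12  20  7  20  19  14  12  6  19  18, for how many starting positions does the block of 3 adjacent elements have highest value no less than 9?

(9, 3, 8) → max 9  ≥ 9 ✓
(3, 8, 8) → max 8
(8, 8, 12) → max 12  ≥ 9 ✓
(8, 12, 20) → max 20  ≥ 9 ✓
(12, 20, 7) → max 20  ≥ 9 ✓
(20, 7, 20) → max 20  ≥ 9 ✓
(7, 20, 19) → max 20  ≥ 9 ✓
(20, 19, 14) → max 20  ≥ 9 ✓
(19, 14, 12) → max 19  ≥ 9 ✓
(14, 12, 6) → max 14  ≥ 9 ✓
(12, 6, 19) → max 19  ≥ 9 ✓
(6, 19, 18) → max 19  ≥ 9 ✓
11 windows satisfy the condition.

11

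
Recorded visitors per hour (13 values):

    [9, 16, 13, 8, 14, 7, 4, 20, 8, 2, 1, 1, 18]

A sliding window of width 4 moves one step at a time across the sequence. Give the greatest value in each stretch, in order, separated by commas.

Sliding a size-4 window across the 13 values:
9 16 13 8 → max 16
16 13 8 14 → max 16
13 8 14 7 → max 14
8 14 7 4 → max 14
14 7 4 20 → max 20
7 4 20 8 → max 20
4 20 8 2 → max 20
20 8 2 1 → max 20
8 2 1 1 → max 8
2 1 1 18 → max 18

16, 16, 14, 14, 20, 20, 20, 20, 8, 18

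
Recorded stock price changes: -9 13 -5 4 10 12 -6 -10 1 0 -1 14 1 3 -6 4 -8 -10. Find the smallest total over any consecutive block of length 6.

[-9, 13, -5, 4, 10, 12] → sum 25
[13, -5, 4, 10, 12, -6] → sum 28
[-5, 4, 10, 12, -6, -10] → sum 5
[4, 10, 12, -6, -10, 1] → sum 11
[10, 12, -6, -10, 1, 0] → sum 7
[12, -6, -10, 1, 0, -1] → sum -4
[-6, -10, 1, 0, -1, 14] → sum -2
[-10, 1, 0, -1, 14, 1] → sum 5
[1, 0, -1, 14, 1, 3] → sum 18
[0, -1, 14, 1, 3, -6] → sum 11
[-1, 14, 1, 3, -6, 4] → sum 15
[14, 1, 3, -6, 4, -8] → sum 8
[1, 3, -6, 4, -8, -10] → sum -16
Smallest of these is -16.

-16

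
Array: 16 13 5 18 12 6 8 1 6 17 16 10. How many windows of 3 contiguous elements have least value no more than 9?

9

[16, 13, 5] → min 5  ≤ 9 ✓
[13, 5, 18] → min 5  ≤ 9 ✓
[5, 18, 12] → min 5  ≤ 9 ✓
[18, 12, 6] → min 6  ≤ 9 ✓
[12, 6, 8] → min 6  ≤ 9 ✓
[6, 8, 1] → min 1  ≤ 9 ✓
[8, 1, 6] → min 1  ≤ 9 ✓
[1, 6, 17] → min 1  ≤ 9 ✓
[6, 17, 16] → min 6  ≤ 9 ✓
[17, 16, 10] → min 10
9 windows satisfy the condition.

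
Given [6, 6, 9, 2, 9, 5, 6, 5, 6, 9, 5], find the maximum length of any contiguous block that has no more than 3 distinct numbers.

7

Extend right; when distinct count exceeds 3, shrink from the left:
[6] 1 distinct, len 1
[6, 6] 1 distinct, len 2
[6, 6, 9] 2 distinct, len 3
[6, 6, 9, 2] 3 distinct, len 4
[6, 6, 9, 2, 9] 3 distinct, len 5
[9, 2, 9, 5] 3 distinct, len 4
[9, 5, 6] 3 distinct, len 3
[9, 5, 6, 5] 3 distinct, len 4
[9, 5, 6, 5, 6] 3 distinct, len 5
[9, 5, 6, 5, 6, 9] 3 distinct, len 6
[9, 5, 6, 5, 6, 9, 5] 3 distinct, len 7
Longest length with ≤3 distinct: 7.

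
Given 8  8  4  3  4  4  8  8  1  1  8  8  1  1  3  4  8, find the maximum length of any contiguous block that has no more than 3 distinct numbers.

Extend right; when distinct count exceeds 3, shrink from the left:
add 8: window [8] (1 distinct), len 1
add 8: window [8, 8] (1 distinct), len 2
add 4: window [8, 8, 4] (2 distinct), len 3
add 3: window [8, 8, 4, 3] (3 distinct), len 4
add 4: window [8, 8, 4, 3, 4] (3 distinct), len 5
add 4: window [8, 8, 4, 3, 4, 4] (3 distinct), len 6
add 8: window [8, 8, 4, 3, 4, 4, 8] (3 distinct), len 7
add 8: window [8, 8, 4, 3, 4, 4, 8, 8] (3 distinct), len 8
add 1: window [4, 4, 8, 8, 1] (3 distinct), len 5
add 1: window [4, 4, 8, 8, 1, 1] (3 distinct), len 6
add 8: window [4, 4, 8, 8, 1, 1, 8] (3 distinct), len 7
add 8: window [4, 4, 8, 8, 1, 1, 8, 8] (3 distinct), len 8
add 1: window [4, 4, 8, 8, 1, 1, 8, 8, 1] (3 distinct), len 9
add 1: window [4, 4, 8, 8, 1, 1, 8, 8, 1, 1] (3 distinct), len 10
add 3: window [8, 8, 1, 1, 8, 8, 1, 1, 3] (3 distinct), len 9
add 4: window [1, 1, 3, 4] (3 distinct), len 4
add 8: window [3, 4, 8] (3 distinct), len 3
Longest length with ≤3 distinct: 10.

10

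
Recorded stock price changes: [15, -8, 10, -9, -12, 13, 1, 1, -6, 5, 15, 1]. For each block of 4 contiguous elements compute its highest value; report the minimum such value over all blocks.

[15, -8, 10, -9] → max 15
[-8, 10, -9, -12] → max 10
[10, -9, -12, 13] → max 13
[-9, -12, 13, 1] → max 13
[-12, 13, 1, 1] → max 13
[13, 1, 1, -6] → max 13
[1, 1, -6, 5] → max 5
[1, -6, 5, 15] → max 15
[-6, 5, 15, 1] → max 15
Minimum of these is 5.

5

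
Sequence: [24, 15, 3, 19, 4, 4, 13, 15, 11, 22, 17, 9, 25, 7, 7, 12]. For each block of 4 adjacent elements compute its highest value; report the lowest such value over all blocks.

15

Each size-4 window and its max:
[24, 15, 3, 19] → max 24
[15, 3, 19, 4] → max 19
[3, 19, 4, 4] → max 19
[19, 4, 4, 13] → max 19
[4, 4, 13, 15] → max 15
[4, 13, 15, 11] → max 15
[13, 15, 11, 22] → max 22
[15, 11, 22, 17] → max 22
[11, 22, 17, 9] → max 22
[22, 17, 9, 25] → max 25
[17, 9, 25, 7] → max 25
[9, 25, 7, 7] → max 25
[25, 7, 7, 12] → max 25
Lowest of these is 15.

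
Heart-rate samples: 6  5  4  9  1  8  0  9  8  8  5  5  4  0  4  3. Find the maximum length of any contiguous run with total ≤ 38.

Extend to the right; shrink from the left whenever the sum exceeds 38:
→ 6: sum 6, len 1
→ 5: sum 11, len 2
→ 4: sum 15, len 3
→ 9: sum 24, len 4
→ 1: sum 25, len 5
→ 8: sum 33, len 6
→ 0: sum 33, len 7
→ 9 (dropped 6): sum 36, len 7
→ 8 (dropped 5, 4): sum 35, len 6
→ 8 (dropped 9): sum 34, len 6
→ 5 (dropped 1): sum 38, len 6
→ 5 (dropped 8): sum 35, len 6
→ 4 (dropped 0, 9): sum 30, len 5
→ 0: sum 30, len 6
→ 4: sum 34, len 7
→ 3: sum 37, len 8
Longest length seen: 8.

8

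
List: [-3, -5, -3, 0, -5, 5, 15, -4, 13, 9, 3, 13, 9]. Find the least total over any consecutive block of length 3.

-11

-3 -5 -3 → sum -11
-5 -3 0 → sum -8
-3 0 -5 → sum -8
0 -5 5 → sum 0
-5 5 15 → sum 15
5 15 -4 → sum 16
15 -4 13 → sum 24
-4 13 9 → sum 18
13 9 3 → sum 25
9 3 13 → sum 25
3 13 9 → sum 25
Least of these is -11.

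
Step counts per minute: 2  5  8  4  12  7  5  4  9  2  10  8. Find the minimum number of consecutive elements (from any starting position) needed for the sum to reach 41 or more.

add 2: running sum 2 < 41
add 5: running sum 7 < 41
add 8: running sum 15 < 41
add 4: running sum 19 < 41
add 12: running sum 31 < 41
add 7: running sum 38 < 41
add 5: shortest ending here [5, 8, 4, 12, 7, 5] sum 41, len 6
add 4: shortest ending here [5, 8, 4, 12, 7, 5, 4] sum 45, len 7
add 9: shortest ending here [4, 12, 7, 5, 4, 9] sum 41, len 6
add 2: shortest ending here [4, 12, 7, 5, 4, 9, 2] sum 43, len 7
add 10: shortest ending here [12, 7, 5, 4, 9, 2, 10] sum 49, len 7
add 8: shortest ending here [7, 5, 4, 9, 2, 10, 8] sum 45, len 7
Shortest qualifying length: 6.

6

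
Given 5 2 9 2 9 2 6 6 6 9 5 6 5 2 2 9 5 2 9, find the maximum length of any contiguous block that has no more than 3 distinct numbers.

9

Extend right; when distinct count exceeds 3, shrink from the left:
add 5: window [5] (1 distinct), len 1
add 2: window [5, 2] (2 distinct), len 2
add 9: window [5, 2, 9] (3 distinct), len 3
add 2: window [5, 2, 9, 2] (3 distinct), len 4
add 9: window [5, 2, 9, 2, 9] (3 distinct), len 5
add 2: window [5, 2, 9, 2, 9, 2] (3 distinct), len 6
add 6: window [2, 9, 2, 9, 2, 6] (3 distinct), len 6
add 6: window [2, 9, 2, 9, 2, 6, 6] (3 distinct), len 7
add 6: window [2, 9, 2, 9, 2, 6, 6, 6] (3 distinct), len 8
add 9: window [2, 9, 2, 9, 2, 6, 6, 6, 9] (3 distinct), len 9
add 5: window [6, 6, 6, 9, 5] (3 distinct), len 5
add 6: window [6, 6, 6, 9, 5, 6] (3 distinct), len 6
add 5: window [6, 6, 6, 9, 5, 6, 5] (3 distinct), len 7
add 2: window [5, 6, 5, 2] (3 distinct), len 4
add 2: window [5, 6, 5, 2, 2] (3 distinct), len 5
add 9: window [5, 2, 2, 9] (3 distinct), len 4
add 5: window [5, 2, 2, 9, 5] (3 distinct), len 5
add 2: window [5, 2, 2, 9, 5, 2] (3 distinct), len 6
add 9: window [5, 2, 2, 9, 5, 2, 9] (3 distinct), len 7
Longest length with ≤3 distinct: 9.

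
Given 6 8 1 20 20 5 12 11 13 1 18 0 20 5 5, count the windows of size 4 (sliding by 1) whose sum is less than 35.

6 8 1 20 → sum 35
8 1 20 20 → sum 49
1 20 20 5 → sum 46
20 20 5 12 → sum 57
20 5 12 11 → sum 48
5 12 11 13 → sum 41
12 11 13 1 → sum 37
11 13 1 18 → sum 43
13 1 18 0 → sum 32  < 35 ✓
1 18 0 20 → sum 39
18 0 20 5 → sum 43
0 20 5 5 → sum 30  < 35 ✓
2 windows satisfy the condition.

2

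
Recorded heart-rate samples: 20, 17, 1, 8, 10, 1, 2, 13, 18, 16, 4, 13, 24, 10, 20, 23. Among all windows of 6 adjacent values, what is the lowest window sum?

[20, 17, 1, 8, 10, 1] → sum 57
[17, 1, 8, 10, 1, 2] → sum 39
[1, 8, 10, 1, 2, 13] → sum 35
[8, 10, 1, 2, 13, 18] → sum 52
[10, 1, 2, 13, 18, 16] → sum 60
[1, 2, 13, 18, 16, 4] → sum 54
[2, 13, 18, 16, 4, 13] → sum 66
[13, 18, 16, 4, 13, 24] → sum 88
[18, 16, 4, 13, 24, 10] → sum 85
[16, 4, 13, 24, 10, 20] → sum 87
[4, 13, 24, 10, 20, 23] → sum 94
Lowest of these is 35.

35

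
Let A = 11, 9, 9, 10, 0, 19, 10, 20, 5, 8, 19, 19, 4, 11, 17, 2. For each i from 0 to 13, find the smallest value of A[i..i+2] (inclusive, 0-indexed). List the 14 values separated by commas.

9, 9, 0, 0, 0, 10, 5, 5, 5, 8, 4, 4, 4, 2

11 9 9 → min 9
9 9 10 → min 9
9 10 0 → min 0
10 0 19 → min 0
0 19 10 → min 0
19 10 20 → min 10
10 20 5 → min 5
20 5 8 → min 5
5 8 19 → min 5
8 19 19 → min 8
19 19 4 → min 4
19 4 11 → min 4
4 11 17 → min 4
11 17 2 → min 2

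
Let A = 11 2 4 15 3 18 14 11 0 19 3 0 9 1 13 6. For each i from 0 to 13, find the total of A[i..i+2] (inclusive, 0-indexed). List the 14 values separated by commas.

17, 21, 22, 36, 35, 43, 25, 30, 22, 22, 12, 10, 23, 20

[11, 2, 4] → sum 17
[2, 4, 15] → sum 21
[4, 15, 3] → sum 22
[15, 3, 18] → sum 36
[3, 18, 14] → sum 35
[18, 14, 11] → sum 43
[14, 11, 0] → sum 25
[11, 0, 19] → sum 30
[0, 19, 3] → sum 22
[19, 3, 0] → sum 22
[3, 0, 9] → sum 12
[0, 9, 1] → sum 10
[9, 1, 13] → sum 23
[1, 13, 6] → sum 20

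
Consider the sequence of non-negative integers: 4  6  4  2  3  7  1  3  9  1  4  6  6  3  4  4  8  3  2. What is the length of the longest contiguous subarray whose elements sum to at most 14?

4

[4] sum 4 len 1
[4, 6] sum 10 len 2
[4, 6, 4] sum 14 len 3
[6, 4, 2] sum 12 len 3
[4, 2, 3] sum 9 len 3
[2, 3, 7] sum 12 len 3
[2, 3, 7, 1] sum 13 len 4
[3, 7, 1, 3] sum 14 len 4
[1, 3, 9] sum 13 len 3
[1, 3, 9, 1] sum 14 len 4
[9, 1, 4] sum 14 len 3
[1, 4, 6] sum 11 len 3
[6, 6] sum 12 len 2
[6, 3] sum 9 len 2
[6, 3, 4] sum 13 len 3
[3, 4, 4] sum 11 len 3
[4, 8] sum 12 len 2
[8, 3] sum 11 len 2
[8, 3, 2] sum 13 len 3
Longest length seen: 4.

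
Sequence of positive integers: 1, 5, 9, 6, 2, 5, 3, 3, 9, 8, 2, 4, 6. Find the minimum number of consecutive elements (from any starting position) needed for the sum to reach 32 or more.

add 1: running sum 1 < 32
add 5: running sum 6 < 32
add 9: running sum 15 < 32
add 6: running sum 21 < 32
add 2: running sum 23 < 32
add 5: running sum 28 < 32
add 3: running sum 31 < 32
add 3: shortest ending here [5, 9, 6, 2, 5, 3, 3] sum 33, len 7
add 9: shortest ending here [9, 6, 2, 5, 3, 3, 9] sum 37, len 7
add 8: shortest ending here [6, 2, 5, 3, 3, 9, 8] sum 36, len 7
add 2: shortest ending here [2, 5, 3, 3, 9, 8, 2] sum 32, len 7
add 4: shortest ending here [5, 3, 3, 9, 8, 2, 4] sum 34, len 7
add 6: shortest ending here [3, 9, 8, 2, 4, 6] sum 32, len 6
Shortest qualifying length: 6.

6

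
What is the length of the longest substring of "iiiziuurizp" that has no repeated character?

5

add i: [i] len 1
add i (repeat i, move left end past it): [i] len 1
add i (repeat i, move left end past it): [i] len 1
add z: [i, z] len 2
add i (repeat i, move left end past it): [z, i] len 2
add u: [z, i, u] len 3
add u (repeat u, move left end past it): [u] len 1
add r: [u, r] len 2
add i: [u, r, i] len 3
add z: [u, r, i, z] len 4
add p: [u, r, i, z, p] len 5
Longest all-distinct length: 5.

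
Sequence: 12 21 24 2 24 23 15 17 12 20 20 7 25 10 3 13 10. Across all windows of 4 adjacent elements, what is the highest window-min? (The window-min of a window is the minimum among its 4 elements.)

15

12 21 24 2 → min 2
21 24 2 24 → min 2
24 2 24 23 → min 2
2 24 23 15 → min 2
24 23 15 17 → min 15
23 15 17 12 → min 12
15 17 12 20 → min 12
17 12 20 20 → min 12
12 20 20 7 → min 7
20 20 7 25 → min 7
20 7 25 10 → min 7
7 25 10 3 → min 3
25 10 3 13 → min 3
10 3 13 10 → min 3
Highest of these is 15.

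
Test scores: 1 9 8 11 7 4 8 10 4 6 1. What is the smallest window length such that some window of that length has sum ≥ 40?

add 1: running sum 1 < 40
add 9: running sum 10 < 40
add 8: running sum 18 < 40
add 11: running sum 29 < 40
add 7: running sum 36 < 40
add 4: shortest ending here [1, 9, 8, 11, 7, 4] sum 40, len 6
add 8: shortest ending here [9, 8, 11, 7, 4, 8] sum 47, len 6
add 10: shortest ending here [11, 7, 4, 8, 10] sum 40, len 5
add 4: shortest ending here [11, 7, 4, 8, 10, 4] sum 44, len 6
add 6: shortest ending here [11, 7, 4, 8, 10, 4, 6] sum 50, len 7
add 1: shortest ending here [7, 4, 8, 10, 4, 6, 1] sum 40, len 7
Shortest qualifying length: 5.

5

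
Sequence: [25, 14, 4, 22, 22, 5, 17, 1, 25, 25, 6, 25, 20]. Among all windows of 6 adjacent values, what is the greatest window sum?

102

Each size-6 window and its sum:
25 14 4 22 22 5 → sum 92
14 4 22 22 5 17 → sum 84
4 22 22 5 17 1 → sum 71
22 22 5 17 1 25 → sum 92
22 5 17 1 25 25 → sum 95
5 17 1 25 25 6 → sum 79
17 1 25 25 6 25 → sum 99
1 25 25 6 25 20 → sum 102
Greatest of these is 102.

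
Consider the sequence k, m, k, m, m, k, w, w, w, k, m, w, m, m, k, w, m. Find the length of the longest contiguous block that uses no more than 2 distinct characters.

6

[k] 1 distinct, len 1
[k, m] 2 distinct, len 2
[k, m, k] 2 distinct, len 3
[k, m, k, m] 2 distinct, len 4
[k, m, k, m, m] 2 distinct, len 5
[k, m, k, m, m, k] 2 distinct, len 6
[k, w] 2 distinct, len 2
[k, w, w] 2 distinct, len 3
[k, w, w, w] 2 distinct, len 4
[k, w, w, w, k] 2 distinct, len 5
[k, m] 2 distinct, len 2
[m, w] 2 distinct, len 2
[m, w, m] 2 distinct, len 3
[m, w, m, m] 2 distinct, len 4
[m, m, k] 2 distinct, len 3
[k, w] 2 distinct, len 2
[w, m] 2 distinct, len 2
Longest length with ≤2 distinct: 6.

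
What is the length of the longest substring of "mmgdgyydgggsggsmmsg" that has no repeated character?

3

[m] len 1
[m] len 1
[m, g] len 2
[m, g, d] len 3
[d, g] len 2
[d, g, y] len 3
[y] len 1
[y, d] len 2
[y, d, g] len 3
[g] len 1
[g] len 1
[g, s] len 2
[s, g] len 2
[g] len 1
[g, s] len 2
[g, s, m] len 3
[m] len 1
[m, s] len 2
[m, s, g] len 3
Longest all-distinct length: 3.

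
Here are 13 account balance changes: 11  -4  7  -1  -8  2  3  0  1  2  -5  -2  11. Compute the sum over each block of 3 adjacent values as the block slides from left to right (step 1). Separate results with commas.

14, 2, -2, -7, -3, 5, 4, 3, -2, -5, 4

[11, -4, 7] → sum 14
[-4, 7, -1] → sum 2
[7, -1, -8] → sum -2
[-1, -8, 2] → sum -7
[-8, 2, 3] → sum -3
[2, 3, 0] → sum 5
[3, 0, 1] → sum 4
[0, 1, 2] → sum 3
[1, 2, -5] → sum -2
[2, -5, -2] → sum -5
[-5, -2, 11] → sum 4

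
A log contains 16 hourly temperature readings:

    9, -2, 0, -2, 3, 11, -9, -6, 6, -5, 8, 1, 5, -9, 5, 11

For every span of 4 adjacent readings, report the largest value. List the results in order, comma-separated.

9, 3, 11, 11, 11, 11, 6, 8, 8, 8, 8, 5, 11

9 -2 0 -2 → max 9
-2 0 -2 3 → max 3
0 -2 3 11 → max 11
-2 3 11 -9 → max 11
3 11 -9 -6 → max 11
11 -9 -6 6 → max 11
-9 -6 6 -5 → max 6
-6 6 -5 8 → max 8
6 -5 8 1 → max 8
-5 8 1 5 → max 8
8 1 5 -9 → max 8
1 5 -9 5 → max 5
5 -9 5 11 → max 11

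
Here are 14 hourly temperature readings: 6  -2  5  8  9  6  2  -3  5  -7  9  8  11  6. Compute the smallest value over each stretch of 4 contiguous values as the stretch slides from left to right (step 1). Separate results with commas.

Sliding a size-4 window across the 14 values:
(6, -2, 5, 8) → min -2
(-2, 5, 8, 9) → min -2
(5, 8, 9, 6) → min 5
(8, 9, 6, 2) → min 2
(9, 6, 2, -3) → min -3
(6, 2, -3, 5) → min -3
(2, -3, 5, -7) → min -7
(-3, 5, -7, 9) → min -7
(5, -7, 9, 8) → min -7
(-7, 9, 8, 11) → min -7
(9, 8, 11, 6) → min 6

-2, -2, 5, 2, -3, -3, -7, -7, -7, -7, 6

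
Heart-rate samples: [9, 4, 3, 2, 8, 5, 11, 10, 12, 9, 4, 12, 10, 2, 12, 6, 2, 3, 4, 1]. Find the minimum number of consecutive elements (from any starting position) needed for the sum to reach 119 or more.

add 9: running sum 9 < 119
add 4: running sum 13 < 119
add 3: running sum 16 < 119
add 2: running sum 18 < 119
add 8: running sum 26 < 119
add 5: running sum 31 < 119
add 11: running sum 42 < 119
add 10: running sum 52 < 119
add 12: running sum 64 < 119
add 9: running sum 73 < 119
add 4: running sum 77 < 119
add 12: running sum 89 < 119
add 10: running sum 99 < 119
add 2: running sum 101 < 119
add 12: running sum 113 < 119
add 6: shortest ending here [9, 4, 3, 2, 8, 5, 11, 10, 12, 9, 4, 12, 10, 2, 12, 6] sum 119, len 16
add 2: shortest ending here [9, 4, 3, 2, 8, 5, 11, 10, 12, 9, 4, 12, 10, 2, 12, 6, 2] sum 121, len 17
add 3: shortest ending here [9, 4, 3, 2, 8, 5, 11, 10, 12, 9, 4, 12, 10, 2, 12, 6, 2, 3] sum 124, len 18
add 4: shortest ending here [4, 3, 2, 8, 5, 11, 10, 12, 9, 4, 12, 10, 2, 12, 6, 2, 3, 4] sum 119, len 18
add 1: shortest ending here [4, 3, 2, 8, 5, 11, 10, 12, 9, 4, 12, 10, 2, 12, 6, 2, 3, 4, 1] sum 120, len 19
Shortest qualifying length: 16.

16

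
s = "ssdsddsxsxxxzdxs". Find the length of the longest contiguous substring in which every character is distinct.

[s] len 1
[s] len 1
[s, d] len 2
[d, s] len 2
[s, d] len 2
[d] len 1
[d, s] len 2
[d, s, x] len 3
[x, s] len 2
[s, x] len 2
[x] len 1
[x] len 1
[x, z] len 2
[x, z, d] len 3
[z, d, x] len 3
[z, d, x, s] len 4
Longest all-distinct length: 4.

4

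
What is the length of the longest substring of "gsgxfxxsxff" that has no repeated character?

4

[g] len 1
[g, s] len 2
[s, g] len 2
[s, g, x] len 3
[s, g, x, f] len 4
[f, x] len 2
[x] len 1
[x, s] len 2
[s, x] len 2
[s, x, f] len 3
[f] len 1
Longest all-distinct length: 4.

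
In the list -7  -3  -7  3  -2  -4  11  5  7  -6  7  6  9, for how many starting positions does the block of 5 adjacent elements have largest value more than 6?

7

-7 -3 -7 3 -2 → max 3
-3 -7 3 -2 -4 → max 3
-7 3 -2 -4 11 → max 11  > 6 ✓
3 -2 -4 11 5 → max 11  > 6 ✓
-2 -4 11 5 7 → max 11  > 6 ✓
-4 11 5 7 -6 → max 11  > 6 ✓
11 5 7 -6 7 → max 11  > 6 ✓
5 7 -6 7 6 → max 7  > 6 ✓
7 -6 7 6 9 → max 9  > 6 ✓
7 windows satisfy the condition.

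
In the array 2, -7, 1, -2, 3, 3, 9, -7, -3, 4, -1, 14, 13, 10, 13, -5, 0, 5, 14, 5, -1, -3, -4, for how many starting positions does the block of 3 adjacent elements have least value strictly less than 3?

17

2 -7 1 → min -7  < 3 ✓
-7 1 -2 → min -7  < 3 ✓
1 -2 3 → min -2  < 3 ✓
-2 3 3 → min -2  < 3 ✓
3 3 9 → min 3
3 9 -7 → min -7  < 3 ✓
9 -7 -3 → min -7  < 3 ✓
-7 -3 4 → min -7  < 3 ✓
-3 4 -1 → min -3  < 3 ✓
4 -1 14 → min -1  < 3 ✓
-1 14 13 → min -1  < 3 ✓
14 13 10 → min 10
13 10 13 → min 10
10 13 -5 → min -5  < 3 ✓
13 -5 0 → min -5  < 3 ✓
-5 0 5 → min -5  < 3 ✓
0 5 14 → min 0  < 3 ✓
5 14 5 → min 5
14 5 -1 → min -1  < 3 ✓
5 -1 -3 → min -3  < 3 ✓
-1 -3 -4 → min -4  < 3 ✓
17 windows satisfy the condition.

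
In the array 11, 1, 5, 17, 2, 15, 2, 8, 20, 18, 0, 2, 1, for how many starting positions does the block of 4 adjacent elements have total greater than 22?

9

(11, 1, 5, 17) → sum 34  > 22 ✓
(1, 5, 17, 2) → sum 25  > 22 ✓
(5, 17, 2, 15) → sum 39  > 22 ✓
(17, 2, 15, 2) → sum 36  > 22 ✓
(2, 15, 2, 8) → sum 27  > 22 ✓
(15, 2, 8, 20) → sum 45  > 22 ✓
(2, 8, 20, 18) → sum 48  > 22 ✓
(8, 20, 18, 0) → sum 46  > 22 ✓
(20, 18, 0, 2) → sum 40  > 22 ✓
(18, 0, 2, 1) → sum 21
9 windows satisfy the condition.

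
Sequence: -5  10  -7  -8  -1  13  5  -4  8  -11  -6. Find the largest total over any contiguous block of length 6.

Window sums for each of the 6 positions:
(-5, 10, -7, -8, -1, 13) → sum 2
(10, -7, -8, -1, 13, 5) → sum 12
(-7, -8, -1, 13, 5, -4) → sum -2
(-8, -1, 13, 5, -4, 8) → sum 13
(-1, 13, 5, -4, 8, -11) → sum 10
(13, 5, -4, 8, -11, -6) → sum 5
Largest of these is 13.

13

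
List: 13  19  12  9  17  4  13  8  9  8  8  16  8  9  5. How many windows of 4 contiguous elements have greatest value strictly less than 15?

3

(13, 19, 12, 9) → max 19
(19, 12, 9, 17) → max 19
(12, 9, 17, 4) → max 17
(9, 17, 4, 13) → max 17
(17, 4, 13, 8) → max 17
(4, 13, 8, 9) → max 13  < 15 ✓
(13, 8, 9, 8) → max 13  < 15 ✓
(8, 9, 8, 8) → max 9  < 15 ✓
(9, 8, 8, 16) → max 16
(8, 8, 16, 8) → max 16
(8, 16, 8, 9) → max 16
(16, 8, 9, 5) → max 16
3 windows satisfy the condition.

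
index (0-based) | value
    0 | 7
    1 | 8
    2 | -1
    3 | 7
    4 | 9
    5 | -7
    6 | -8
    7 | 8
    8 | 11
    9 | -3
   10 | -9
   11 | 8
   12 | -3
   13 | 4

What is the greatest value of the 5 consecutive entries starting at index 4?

Elements at indices 4..8: 9, -7, -8, 8, 11
max(9, -7, -8, 8, 11) = 11

11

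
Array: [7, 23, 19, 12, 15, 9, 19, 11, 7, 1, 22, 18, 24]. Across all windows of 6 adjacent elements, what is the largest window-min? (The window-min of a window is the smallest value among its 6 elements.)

(7, 23, 19, 12, 15, 9) → min 7
(23, 19, 12, 15, 9, 19) → min 9
(19, 12, 15, 9, 19, 11) → min 9
(12, 15, 9, 19, 11, 7) → min 7
(15, 9, 19, 11, 7, 1) → min 1
(9, 19, 11, 7, 1, 22) → min 1
(19, 11, 7, 1, 22, 18) → min 1
(11, 7, 1, 22, 18, 24) → min 1
Largest of these is 9.

9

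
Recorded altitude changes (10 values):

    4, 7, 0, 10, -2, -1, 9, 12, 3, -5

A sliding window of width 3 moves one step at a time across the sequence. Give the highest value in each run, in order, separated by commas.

Sliding a size-3 window across the 10 values:
4 7 0 → max 7
7 0 10 → max 10
0 10 -2 → max 10
10 -2 -1 → max 10
-2 -1 9 → max 9
-1 9 12 → max 12
9 12 3 → max 12
12 3 -5 → max 12

7, 10, 10, 10, 9, 12, 12, 12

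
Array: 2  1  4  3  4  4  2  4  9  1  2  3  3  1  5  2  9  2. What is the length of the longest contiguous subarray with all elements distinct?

5

[2] len 1
[2, 1] len 2
[2, 1, 4] len 3
[2, 1, 4, 3] len 4
[3, 4] len 2
[4] len 1
[4, 2] len 2
[2, 4] len 2
[2, 4, 9] len 3
[2, 4, 9, 1] len 4
[4, 9, 1, 2] len 4
[4, 9, 1, 2, 3] len 5
[3] len 1
[3, 1] len 2
[3, 1, 5] len 3
[3, 1, 5, 2] len 4
[3, 1, 5, 2, 9] len 5
[9, 2] len 2
Longest all-distinct length: 5.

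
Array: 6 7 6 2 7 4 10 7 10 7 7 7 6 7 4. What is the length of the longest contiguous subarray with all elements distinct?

[6] len 1
[6, 7] len 2
[7, 6] len 2
[7, 6, 2] len 3
[6, 2, 7] len 3
[6, 2, 7, 4] len 4
[6, 2, 7, 4, 10] len 5
[4, 10, 7] len 3
[7, 10] len 2
[10, 7] len 2
[7] len 1
[7] len 1
[7, 6] len 2
[6, 7] len 2
[6, 7, 4] len 3
Longest all-distinct length: 5.

5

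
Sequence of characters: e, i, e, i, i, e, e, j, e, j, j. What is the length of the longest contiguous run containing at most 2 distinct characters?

7

add e: window [e] (1 distinct), len 1
add i: window [e, i] (2 distinct), len 2
add e: window [e, i, e] (2 distinct), len 3
add i: window [e, i, e, i] (2 distinct), len 4
add i: window [e, i, e, i, i] (2 distinct), len 5
add e: window [e, i, e, i, i, e] (2 distinct), len 6
add e: window [e, i, e, i, i, e, e] (2 distinct), len 7
add j: window [e, e, j] (2 distinct), len 3
add e: window [e, e, j, e] (2 distinct), len 4
add j: window [e, e, j, e, j] (2 distinct), len 5
add j: window [e, e, j, e, j, j] (2 distinct), len 6
Longest length with ≤2 distinct: 7.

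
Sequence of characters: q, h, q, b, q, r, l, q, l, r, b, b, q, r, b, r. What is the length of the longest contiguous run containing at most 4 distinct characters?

14

[q] 1 distinct, len 1
[q, h] 2 distinct, len 2
[q, h, q] 2 distinct, len 3
[q, h, q, b] 3 distinct, len 4
[q, h, q, b, q] 3 distinct, len 5
[q, h, q, b, q, r] 4 distinct, len 6
[q, b, q, r, l] 4 distinct, len 5
[q, b, q, r, l, q] 4 distinct, len 6
[q, b, q, r, l, q, l] 4 distinct, len 7
[q, b, q, r, l, q, l, r] 4 distinct, len 8
[q, b, q, r, l, q, l, r, b] 4 distinct, len 9
[q, b, q, r, l, q, l, r, b, b] 4 distinct, len 10
[q, b, q, r, l, q, l, r, b, b, q] 4 distinct, len 11
[q, b, q, r, l, q, l, r, b, b, q, r] 4 distinct, len 12
[q, b, q, r, l, q, l, r, b, b, q, r, b] 4 distinct, len 13
[q, b, q, r, l, q, l, r, b, b, q, r, b, r] 4 distinct, len 14
Longest length with ≤4 distinct: 14.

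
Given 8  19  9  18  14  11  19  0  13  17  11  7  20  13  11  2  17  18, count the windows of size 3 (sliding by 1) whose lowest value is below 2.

3

(8, 19, 9) → min 8
(19, 9, 18) → min 9
(9, 18, 14) → min 9
(18, 14, 11) → min 11
(14, 11, 19) → min 11
(11, 19, 0) → min 0  < 2 ✓
(19, 0, 13) → min 0  < 2 ✓
(0, 13, 17) → min 0  < 2 ✓
(13, 17, 11) → min 11
(17, 11, 7) → min 7
(11, 7, 20) → min 7
(7, 20, 13) → min 7
(20, 13, 11) → min 11
(13, 11, 2) → min 2
(11, 2, 17) → min 2
(2, 17, 18) → min 2
3 windows satisfy the condition.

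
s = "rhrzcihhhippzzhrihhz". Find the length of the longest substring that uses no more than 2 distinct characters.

add r: window [r] (1 distinct), len 1
add h: window [r, h] (2 distinct), len 2
add r: window [r, h, r] (2 distinct), len 3
add z: window [r, z] (2 distinct), len 2
add c: window [z, c] (2 distinct), len 2
add i: window [c, i] (2 distinct), len 2
add h: window [i, h] (2 distinct), len 2
add h: window [i, h, h] (2 distinct), len 3
add h: window [i, h, h, h] (2 distinct), len 4
add i: window [i, h, h, h, i] (2 distinct), len 5
add p: window [i, p] (2 distinct), len 2
add p: window [i, p, p] (2 distinct), len 3
add z: window [p, p, z] (2 distinct), len 3
add z: window [p, p, z, z] (2 distinct), len 4
add h: window [z, z, h] (2 distinct), len 3
add r: window [h, r] (2 distinct), len 2
add i: window [r, i] (2 distinct), len 2
add h: window [i, h] (2 distinct), len 2
add h: window [i, h, h] (2 distinct), len 3
add z: window [h, h, z] (2 distinct), len 3
Longest length with ≤2 distinct: 5.

5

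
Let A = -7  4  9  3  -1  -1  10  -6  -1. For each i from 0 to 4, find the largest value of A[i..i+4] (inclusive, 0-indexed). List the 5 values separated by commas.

(-7, 4, 9, 3, -1) → max 9
(4, 9, 3, -1, -1) → max 9
(9, 3, -1, -1, 10) → max 10
(3, -1, -1, 10, -6) → max 10
(-1, -1, 10, -6, -1) → max 10

9, 9, 10, 10, 10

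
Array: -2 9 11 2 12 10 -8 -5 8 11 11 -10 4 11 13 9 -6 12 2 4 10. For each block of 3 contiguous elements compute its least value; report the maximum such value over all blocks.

[-2, 9, 11] → min -2
[9, 11, 2] → min 2
[11, 2, 12] → min 2
[2, 12, 10] → min 2
[12, 10, -8] → min -8
[10, -8, -5] → min -8
[-8, -5, 8] → min -8
[-5, 8, 11] → min -5
[8, 11, 11] → min 8
[11, 11, -10] → min -10
[11, -10, 4] → min -10
[-10, 4, 11] → min -10
[4, 11, 13] → min 4
[11, 13, 9] → min 9
[13, 9, -6] → min -6
[9, -6, 12] → min -6
[-6, 12, 2] → min -6
[12, 2, 4] → min 2
[2, 4, 10] → min 2
Maximum of these is 9.

9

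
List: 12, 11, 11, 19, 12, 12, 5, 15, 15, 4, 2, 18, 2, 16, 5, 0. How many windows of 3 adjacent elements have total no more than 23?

12 11 11 → sum 34
11 11 19 → sum 41
11 19 12 → sum 42
19 12 12 → sum 43
12 12 5 → sum 29
12 5 15 → sum 32
5 15 15 → sum 35
15 15 4 → sum 34
15 4 2 → sum 21  ≤ 23 ✓
4 2 18 → sum 24
2 18 2 → sum 22  ≤ 23 ✓
18 2 16 → sum 36
2 16 5 → sum 23  ≤ 23 ✓
16 5 0 → sum 21  ≤ 23 ✓
4 windows satisfy the condition.

4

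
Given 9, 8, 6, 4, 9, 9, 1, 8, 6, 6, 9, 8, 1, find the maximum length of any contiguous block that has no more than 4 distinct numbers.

9

[9] 1 distinct, len 1
[9, 8] 2 distinct, len 2
[9, 8, 6] 3 distinct, len 3
[9, 8, 6, 4] 4 distinct, len 4
[9, 8, 6, 4, 9] 4 distinct, len 5
[9, 8, 6, 4, 9, 9] 4 distinct, len 6
[6, 4, 9, 9, 1] 4 distinct, len 5
[4, 9, 9, 1, 8] 4 distinct, len 5
[9, 9, 1, 8, 6] 4 distinct, len 5
[9, 9, 1, 8, 6, 6] 4 distinct, len 6
[9, 9, 1, 8, 6, 6, 9] 4 distinct, len 7
[9, 9, 1, 8, 6, 6, 9, 8] 4 distinct, len 8
[9, 9, 1, 8, 6, 6, 9, 8, 1] 4 distinct, len 9
Longest length with ≤4 distinct: 9.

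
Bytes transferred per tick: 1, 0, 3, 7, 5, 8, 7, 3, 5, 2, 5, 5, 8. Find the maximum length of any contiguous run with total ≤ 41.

10

[1] sum 1 len 1
[1, 0] sum 1 len 2
[1, 0, 3] sum 4 len 3
[1, 0, 3, 7] sum 11 len 4
[1, 0, 3, 7, 5] sum 16 len 5
[1, 0, 3, 7, 5, 8] sum 24 len 6
[1, 0, 3, 7, 5, 8, 7] sum 31 len 7
[1, 0, 3, 7, 5, 8, 7, 3] sum 34 len 8
[1, 0, 3, 7, 5, 8, 7, 3, 5] sum 39 len 9
[1, 0, 3, 7, 5, 8, 7, 3, 5, 2] sum 41 len 10
[5, 8, 7, 3, 5, 2, 5] sum 35 len 7
[5, 8, 7, 3, 5, 2, 5, 5] sum 40 len 8
[7, 3, 5, 2, 5, 5, 8] sum 35 len 7
Longest length seen: 10.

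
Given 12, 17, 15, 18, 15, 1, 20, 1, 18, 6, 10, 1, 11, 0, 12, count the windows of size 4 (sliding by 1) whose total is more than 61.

[12, 17, 15, 18] → sum 62  > 61 ✓
[17, 15, 18, 15] → sum 65  > 61 ✓
[15, 18, 15, 1] → sum 49
[18, 15, 1, 20] → sum 54
[15, 1, 20, 1] → sum 37
[1, 20, 1, 18] → sum 40
[20, 1, 18, 6] → sum 45
[1, 18, 6, 10] → sum 35
[18, 6, 10, 1] → sum 35
[6, 10, 1, 11] → sum 28
[10, 1, 11, 0] → sum 22
[1, 11, 0, 12] → sum 24
2 windows satisfy the condition.

2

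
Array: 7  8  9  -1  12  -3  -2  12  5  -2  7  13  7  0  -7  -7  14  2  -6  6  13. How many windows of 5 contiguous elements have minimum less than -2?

7 8 9 -1 12 → min -1
8 9 -1 12 -3 → min -3  < -2 ✓
9 -1 12 -3 -2 → min -3  < -2 ✓
-1 12 -3 -2 12 → min -3  < -2 ✓
12 -3 -2 12 5 → min -3  < -2 ✓
-3 -2 12 5 -2 → min -3  < -2 ✓
-2 12 5 -2 7 → min -2
12 5 -2 7 13 → min -2
5 -2 7 13 7 → min -2
-2 7 13 7 0 → min -2
7 13 7 0 -7 → min -7  < -2 ✓
13 7 0 -7 -7 → min -7  < -2 ✓
7 0 -7 -7 14 → min -7  < -2 ✓
0 -7 -7 14 2 → min -7  < -2 ✓
-7 -7 14 2 -6 → min -7  < -2 ✓
-7 14 2 -6 6 → min -7  < -2 ✓
14 2 -6 6 13 → min -6  < -2 ✓
12 windows satisfy the condition.

12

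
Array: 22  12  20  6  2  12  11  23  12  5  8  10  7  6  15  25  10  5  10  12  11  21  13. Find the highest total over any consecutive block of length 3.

54

[22, 12, 20] → sum 54
[12, 20, 6] → sum 38
[20, 6, 2] → sum 28
[6, 2, 12] → sum 20
[2, 12, 11] → sum 25
[12, 11, 23] → sum 46
[11, 23, 12] → sum 46
[23, 12, 5] → sum 40
[12, 5, 8] → sum 25
[5, 8, 10] → sum 23
[8, 10, 7] → sum 25
[10, 7, 6] → sum 23
[7, 6, 15] → sum 28
[6, 15, 25] → sum 46
[15, 25, 10] → sum 50
[25, 10, 5] → sum 40
[10, 5, 10] → sum 25
[5, 10, 12] → sum 27
[10, 12, 11] → sum 33
[12, 11, 21] → sum 44
[11, 21, 13] → sum 45
Highest of these is 54.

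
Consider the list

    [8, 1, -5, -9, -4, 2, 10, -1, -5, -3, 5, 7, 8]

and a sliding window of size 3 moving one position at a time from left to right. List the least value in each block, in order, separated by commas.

Sliding a size-3 window across the 13 values:
8 1 -5 → min -5
1 -5 -9 → min -9
-5 -9 -4 → min -9
-9 -4 2 → min -9
-4 2 10 → min -4
2 10 -1 → min -1
10 -1 -5 → min -5
-1 -5 -3 → min -5
-5 -3 5 → min -5
-3 5 7 → min -3
5 7 8 → min 5

-5, -9, -9, -9, -4, -1, -5, -5, -5, -3, 5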